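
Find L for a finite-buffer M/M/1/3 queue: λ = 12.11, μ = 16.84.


ρ = 12.11/16.84 = 0.7191
L = ρ[1 − (K+1)ρ^K + Kρ^(K+1)] / [(1−ρ)(1−ρ^(K+1))]
Numerator: 0.7191·(1 − 4·0.371883 + 3·0.267429) = 0.226347
Denominator: (0.2809)·(0.732571) = 0.205764
L = 0.226347/0.205764 = 1.1000

Final: 1.1000


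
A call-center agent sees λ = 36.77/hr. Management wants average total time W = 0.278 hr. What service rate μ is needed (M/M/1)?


W = 1/(μ−λ) ⇒ μ − λ = 1/W = 1/0.278 = 3.5971
μ = λ + 1/W = 36.77 + 3.5971 = 40.3671 per hr

Final: 40.3671 /hr


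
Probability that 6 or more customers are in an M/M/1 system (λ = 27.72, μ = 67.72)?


ρ = 27.72/67.72 = 0.4093
P(N ≥ n) = ρ^n = 0.4093^6 = 0.004704

Final: 0.004704


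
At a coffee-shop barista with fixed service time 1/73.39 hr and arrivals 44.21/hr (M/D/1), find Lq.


ρ = 44.21/73.39 = 0.6024
M/D/1: Lq = ρ²/(2(1−ρ)) = 0.3629/(2·0.3976) = 0.45634

Final: 0.45634


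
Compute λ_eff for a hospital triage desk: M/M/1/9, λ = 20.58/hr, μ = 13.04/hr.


ρ = 1.5782; P_K = (1−ρ)ρ^9/(1−ρ^10) = 0.370237
λ_eff = λ(1 − P_K) = 20.58·(1 − 0.370237) = 20.58·0.629763 = 12.9605 /hr

Final: 12.9605 /hr


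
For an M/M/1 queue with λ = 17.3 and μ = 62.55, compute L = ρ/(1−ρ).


ρ = λ/μ = 17.3/62.55 = 0.2766
L = ρ/(1−ρ) = 0.2766/(1 − 0.2766) = 0.2766/0.7234 = 0.3823

Final: 0.3823


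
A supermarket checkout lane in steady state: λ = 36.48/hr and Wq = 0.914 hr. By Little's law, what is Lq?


Lq = λWq = 36.48·0.914 = 33.3427

Final: 33.3427


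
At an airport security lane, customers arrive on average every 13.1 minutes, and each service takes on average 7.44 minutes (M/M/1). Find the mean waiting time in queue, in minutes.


λ = 60/13.1 = 4.5802 /hr
μ = 60/7.44 = 8.0645 /hr
ρ = λ/μ = 4.5802/8.0645 = 0.5679
Wq = ρ/(μ−λ) = 0.5679/(8.0645−4.5802) = 0.16300 hr
In minutes: 0.16300·60 = 9.780 min

Final: 9.780 min


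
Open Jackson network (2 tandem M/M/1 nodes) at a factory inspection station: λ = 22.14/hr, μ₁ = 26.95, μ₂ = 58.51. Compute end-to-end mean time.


Each node sees arrival rate λ = 22.14/hr (tandem ⇒ throughput preserved).
W₁ = 1/(μ₁−λ) = 1/(26.95−22.14) = 0.20790 hr
W₂ = 1/(μ₂−λ) = 1/(58.51−22.14) = 0.02750 hr
W_total = W₁ + W₂ = 0.20790 + 0.02750 = 0.23540 hr

Final: 0.23540 hr


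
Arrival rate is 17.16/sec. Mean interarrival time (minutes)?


Mean interarrival time = 1/λ = 1/17.16 second = 0.05828 second
In minutes: 0.05828 × 0.0166667 = 0.0009713 min

Final: 0.0009713 min


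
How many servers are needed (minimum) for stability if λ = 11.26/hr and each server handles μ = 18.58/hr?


Stability requires cμ > λ ⇔ c > λ/μ.
λ/μ = 11.26/18.58 = 0.6060
Minimum integer c = ⌊0.6060⌋ + 1 = 1
Check: 1·18.58 = 18.58 > 11.26, while 0·18.58 = 0.00 ≤ 11.26

Final: 1 servers


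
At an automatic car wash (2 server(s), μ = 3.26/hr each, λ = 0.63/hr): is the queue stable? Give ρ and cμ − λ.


Total capacity cμ = 2·3.26 = 6.52/hr
ρ = λ/(cμ) = 0.63/6.52 = 0.09663
Stable ⇔ ρ < 1: YES
Spare capacity = cμ − λ = 6.52 − 0.63 = 5.89/hr

Final: ρ = 0.09663; stable; margin = 5.89/hr


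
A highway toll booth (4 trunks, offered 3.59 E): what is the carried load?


B(4,3.59) = 0.269651 (Erlang-B)
Carried load = a(1 − B) = 3.59·(1 − 0.269651) = 3.59·0.730349 = 2.6220 E

Final: 2.6220 Erlangs


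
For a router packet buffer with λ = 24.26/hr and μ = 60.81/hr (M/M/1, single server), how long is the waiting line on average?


ρ = 24.26/60.81 = 0.3989
Lq = ρ²/(1−ρ) = 0.1592/0.6011 = 0.2648

Final: 0.2648


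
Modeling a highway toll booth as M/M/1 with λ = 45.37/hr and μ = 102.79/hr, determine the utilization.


ρ = λ/μ = 45.37/102.79 = 0.4414

Final: 0.4414


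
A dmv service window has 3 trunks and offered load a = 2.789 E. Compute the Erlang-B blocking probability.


B(c,a) = (a^c/c!) / Σ_{k=0}^{c} a^k/k!
a^3/3! = 3.615716
Σ terms (k=0..3): 1.00000 + 2.78900 + 3.88926 + 3.61572 = 11.293976
B = 3.615716/11.293976 = 0.320146

Final: 0.320146


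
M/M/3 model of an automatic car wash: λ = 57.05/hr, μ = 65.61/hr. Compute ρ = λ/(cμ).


ρ = λ/(cμ) = 57.05/(3·65.61) = 57.05/196.83 = 0.2898

Final: 0.2898


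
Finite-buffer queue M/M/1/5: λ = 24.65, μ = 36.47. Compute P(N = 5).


ρ = λ/μ = 24.65/36.47 = 0.6759
P_K = (1−ρ)ρ^K/(1−ρ^(K+1)) = (0.3241·0.141061)/(1 − 0.095343)
= 0.045718/0.904657 = 0.050536

Final: 0.050536


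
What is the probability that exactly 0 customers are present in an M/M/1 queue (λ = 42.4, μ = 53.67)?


ρ = 42.4/53.67 = 0.7900
P_n = (1−ρ)·ρ^n = (1 − 0.7900)·0.7900^0 = 0.2100·1.000000 = 0.209987

Final: 0.209987


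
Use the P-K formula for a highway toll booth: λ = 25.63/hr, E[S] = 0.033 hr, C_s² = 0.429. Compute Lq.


ρ = λ·E[S] = 25.63·0.033 = 0.8458
Lq = ρ²(1+C_s²)/(2(1−ρ)) = 0.7154·(1+0.429)/(2·0.1542)
= 0.7154·1.4290/0.3084 = 3.31448

Final: 3.31448


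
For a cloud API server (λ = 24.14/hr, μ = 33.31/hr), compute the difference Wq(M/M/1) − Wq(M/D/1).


ρ = 24.14/33.31 = 0.7247
Wq(M/M/1) = ρ/(μ−λ) = 0.7247/9.17 = 0.07903 hr
Wq(M/D/1) = ρ/(2(μ−λ)) = 0.03952 hr
Savings = 0.07903 − 0.03952 = 0.03952 hr

Final: 0.03952 hr


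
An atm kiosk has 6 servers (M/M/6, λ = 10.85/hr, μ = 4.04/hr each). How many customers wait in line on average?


a = λ/μ = 2.6856; ρ = a/6 = 0.4476
P₀ = 0.067587
Lq = P₀·a^c·ρ / (c!·(1−ρ)²) = 0.067587·375.22368·0.4476/(720·0.30514)
= 0.05167

Final: 0.05167


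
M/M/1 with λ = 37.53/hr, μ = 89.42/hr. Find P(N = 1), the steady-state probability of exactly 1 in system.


ρ = 37.53/89.42 = 0.4197
P_n = (1−ρ)·ρ^n = (1 − 0.4197)·0.4197^1 = 0.5803·0.419705 = 0.243553

Final: 0.243553


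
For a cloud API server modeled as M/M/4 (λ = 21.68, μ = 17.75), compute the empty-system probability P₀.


a = λ/μ = 21.68/17.75 = 1.2214; ρ = a/c = 0.3054
Σ_{k=0}^{3} a^k/k! (terms k=0..3) = 1.00000 + 1.22141 + 0.74592 + 0.30369 = 3.27102
Tail: a^4/(4!(1−ρ)) = 2.22558/(24·0.6946) = 0.13350
P₀ = 1/(3.27102 + 0.13350) = 1/3.40451 = 0.293728

Final: 0.293728


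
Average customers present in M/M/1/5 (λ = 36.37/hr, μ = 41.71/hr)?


ρ = 36.37/41.71 = 0.8720
L = ρ[1 − (K+1)ρ^K + Kρ^(K+1)] / [(1−ρ)(1−ρ^(K+1))]
Numerator: 0.8720·(1 − 6·0.504099 + 5·0.439561) = 0.151035
Denominator: (0.1280)·(0.560439) = 0.071751
L = 0.151035/0.071751 = 2.1050

Final: 2.1050


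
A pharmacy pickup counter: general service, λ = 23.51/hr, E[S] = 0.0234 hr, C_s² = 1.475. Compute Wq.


ρ = λ·E[S] = 23.51·0.0234 = 0.5501
E[S²] = E[S]²(1+C_s²) = 0.0234²·(1+1.475) = 0.001355
Wq = λ·E[S²]/(2(1−ρ)) = 23.51·0.001355/(2·0.4499) = 0.03541 hr

Final: 0.03541 hr


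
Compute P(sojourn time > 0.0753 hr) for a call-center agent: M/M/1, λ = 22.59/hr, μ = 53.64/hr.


W ~ Exponential(μ−λ) for M/M/1.
μ − λ = 53.64 − 22.59 = 31.0500
P(W > t) = e^{−(μ−λ)t} = e^{−2.3381} = 0.096514

Final: 0.096514


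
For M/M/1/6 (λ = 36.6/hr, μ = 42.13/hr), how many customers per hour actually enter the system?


ρ = 0.8687; P_K = (1−ρ)ρ^6/(1−ρ^7) = 0.090056
λ_eff = λ(1 − P_K) = 36.6·(1 − 0.090056) = 36.6·0.909944 = 33.3040 /hr

Final: 33.3040 /hr


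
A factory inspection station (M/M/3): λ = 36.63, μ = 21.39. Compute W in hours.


a = 1.7125; ρ = 0.5708; P₀ = 0.163157
Lq = P₀·a^c·ρ/(c!(1−ρ)²) = 0.42323
Wq = Lq/λ = 0.42323/36.63 = 0.01155 hr
W = Wq + 1/μ = 0.01155 + 0.04675 = 0.05830 hr

Final: 0.05830 hr


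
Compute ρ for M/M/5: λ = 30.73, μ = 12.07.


ρ = λ/(cμ) = 30.73/(5·12.07) = 30.73/60.35 = 0.5092

Final: 0.5092


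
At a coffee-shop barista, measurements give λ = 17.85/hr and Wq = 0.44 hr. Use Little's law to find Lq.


Lq = λWq = 17.85·0.44 = 7.8540

Final: 7.8540


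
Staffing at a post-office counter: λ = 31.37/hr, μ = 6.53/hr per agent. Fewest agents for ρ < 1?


Stability requires cμ > λ ⇔ c > λ/μ.
λ/μ = 31.37/6.53 = 4.8040
Minimum integer c = ⌊4.8040⌋ + 1 = 5
Check: 5·6.53 = 32.65 > 31.37, while 4·6.53 = 26.12 ≤ 31.37

Final: 5 servers


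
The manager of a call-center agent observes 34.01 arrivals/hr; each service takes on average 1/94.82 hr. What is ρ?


ρ = λ/μ = 34.01/94.82 = 0.3587

Final: 0.3587


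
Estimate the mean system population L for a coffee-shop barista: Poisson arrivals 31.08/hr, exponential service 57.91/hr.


ρ = λ/μ = 31.08/57.91 = 0.5367
L = ρ/(1−ρ) = 0.5367/(1 − 0.5367) = 0.5367/0.4633 = 1.1584

Final: 1.1584


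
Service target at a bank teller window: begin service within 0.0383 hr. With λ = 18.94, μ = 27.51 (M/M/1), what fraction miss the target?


ρ = 18.94/27.51 = 0.6885
P(Wq > t) = ρ·e^{−(μ−λ)t} = 0.6885·e^{−0.3282}
= 0.6885·0.720197 = 0.495839

Final: 0.495839


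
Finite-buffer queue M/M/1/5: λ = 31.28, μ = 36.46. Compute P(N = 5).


ρ = λ/μ = 31.28/36.46 = 0.8579
P_K = (1−ρ)ρ^K/(1−ρ^(K+1)) = (0.1421·0.464783)/(1 − 0.398750)
= 0.066033/0.601250 = 0.109827

Final: 0.109827


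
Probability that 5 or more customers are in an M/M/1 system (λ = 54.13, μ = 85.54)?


ρ = 54.13/85.54 = 0.6328
P(N ≥ n) = ρ^n = 0.6328^5 = 0.101471

Final: 0.101471


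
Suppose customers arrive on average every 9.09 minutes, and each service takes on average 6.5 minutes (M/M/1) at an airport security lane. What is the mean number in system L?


λ = 60/9.09 = 6.6007 /hr
μ = 60/6.5 = 9.2308 /hr
ρ = λ/μ = 6.6007/9.2308 = 0.7151
L = ρ/(1−ρ) = 0.7151/0.2849 = 2.5097

Final: 2.5097


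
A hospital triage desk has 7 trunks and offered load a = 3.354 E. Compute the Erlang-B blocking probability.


B(c,a) = (a^c/c!) / Σ_{k=0}^{c} a^k/k!
a^7/7! = 0.947351
Σ terms (k=0..7): 1.00000 + 3.35400 + 5.62466 + 6.28837 + 5.27280 + 3.53699 + 1.97718 + 0.94735 = 28.001343
B = 0.947351/28.001343 = 0.033832

Final: 0.033832


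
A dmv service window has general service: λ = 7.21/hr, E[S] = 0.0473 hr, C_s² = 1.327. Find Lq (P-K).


ρ = λ·E[S] = 7.21·0.0473 = 0.3410
Lq = ρ²(1+C_s²)/(2(1−ρ)) = 0.1163·(1+1.327)/(2·0.6590)
= 0.1163·2.3270/1.3179 = 0.20535

Final: 0.20535


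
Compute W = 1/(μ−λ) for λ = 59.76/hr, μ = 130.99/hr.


W = 1/(μ−λ) = 1/(130.99 − 59.76) = 1/71.23 = 0.01404 hr

Final: 0.01404 hr


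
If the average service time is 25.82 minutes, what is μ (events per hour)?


μ = 1/(service time) in consistent units.
1 hour = 60 min, so μ = 60/25.82 = 2.3238 per hour

Final: 2.3238 /hr


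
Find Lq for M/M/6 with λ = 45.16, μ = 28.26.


a = λ/μ = 1.5980; ρ = a/6 = 0.2663
P₀ = 0.202222
Lq = P₀·a^c·ρ / (c!·(1−ρ)²) = 0.202222·16.65293·0.2663/(720·0.53826)
= 0.002314

Final: 0.002314


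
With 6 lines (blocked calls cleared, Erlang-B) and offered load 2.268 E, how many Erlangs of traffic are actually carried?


B(6,2.268) = 0.019740 (Erlang-B)
Carried load = a(1 − B) = 2.268·(1 − 0.019740) = 2.268·0.980260 = 2.2232 E

Final: 2.2232 Erlangs


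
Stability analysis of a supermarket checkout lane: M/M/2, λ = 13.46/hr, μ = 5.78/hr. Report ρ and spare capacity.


Total capacity cμ = 2·5.78 = 11.56/hr
ρ = λ/(cμ) = 13.46/11.56 = 1.1644
Stable ⇔ ρ < 1: NO
Spare capacity = cμ − λ = 11.56 − 13.46 = -1.90/hr

Final: ρ = 1.1644; unstable; margin = -1.90/hr


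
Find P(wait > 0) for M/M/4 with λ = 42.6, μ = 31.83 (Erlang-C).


a = λ/μ = 1.3384; ρ = a/4 = 0.3346
P₀ = 0.260796 (from M/M/c formula)
C(c,a) = [a^c/(c!(1−ρ))]·P₀ = [3.20842/(24·0.6654)]·0.260796
= 0.20091·0.260796 = 0.052395

Final: 0.052395


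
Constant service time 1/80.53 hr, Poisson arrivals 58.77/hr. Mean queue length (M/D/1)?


ρ = 58.77/80.53 = 0.7298
M/D/1: Lq = ρ²/(2(1−ρ)) = 0.5326/(2·0.2702) = 0.98552

Final: 0.98552


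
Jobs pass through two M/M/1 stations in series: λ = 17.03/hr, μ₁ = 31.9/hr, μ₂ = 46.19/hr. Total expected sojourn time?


Each node sees arrival rate λ = 17.03/hr (tandem ⇒ throughput preserved).
W₁ = 1/(μ₁−λ) = 1/(31.9−17.03) = 0.06725 hr
W₂ = 1/(μ₂−λ) = 1/(46.19−17.03) = 0.03429 hr
W_total = W₁ + W₂ = 0.06725 + 0.03429 = 0.10154 hr

Final: 0.10154 hr


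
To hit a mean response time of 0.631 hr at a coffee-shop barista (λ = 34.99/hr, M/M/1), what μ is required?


W = 1/(μ−λ) ⇒ μ − λ = 1/W = 1/0.631 = 1.5848
μ = λ + 1/W = 34.99 + 1.5848 = 36.5748 per hr

Final: 36.5748 /hr


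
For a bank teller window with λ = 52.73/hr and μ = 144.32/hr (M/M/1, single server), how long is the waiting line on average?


ρ = 52.73/144.32 = 0.3654
Lq = ρ²/(1−ρ) = 0.1335/0.6346 = 0.2103

Final: 0.2103


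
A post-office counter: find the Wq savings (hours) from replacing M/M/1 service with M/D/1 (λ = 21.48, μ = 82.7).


ρ = 21.48/82.7 = 0.2597
Wq(M/M/1) = ρ/(μ−λ) = 0.2597/61.22 = 0.004243 hr
Wq(M/D/1) = ρ/(2(μ−λ)) = 0.002121 hr
Savings = 0.004243 − 0.002121 = 0.002121 hr

Final: 0.002121 hr


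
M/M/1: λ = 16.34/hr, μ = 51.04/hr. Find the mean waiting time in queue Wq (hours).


ρ = 16.34/51.04 = 0.3201
Wq = ρ/(μ−λ) = 0.3201/(51.04 − 16.34) = 0.3201/34.70 = 0.009226 hr

Final: 0.009226 hr


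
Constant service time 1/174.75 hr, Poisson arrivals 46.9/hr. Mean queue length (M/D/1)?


ρ = 46.9/174.75 = 0.2684
M/D/1: Lq = ρ²/(2(1−ρ)) = 0.07203/(2·0.7316) = 0.04923

Final: 0.04923


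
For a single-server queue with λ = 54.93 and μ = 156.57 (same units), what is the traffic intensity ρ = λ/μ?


ρ = λ/μ = 54.93/156.57 = 0.3508

Final: 0.3508


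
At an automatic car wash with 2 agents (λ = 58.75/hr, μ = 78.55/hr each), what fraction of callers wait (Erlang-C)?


a = λ/μ = 0.7479; ρ = a/2 = 0.3740
P₀ = 0.455640 (from M/M/c formula)
C(c,a) = [a^c/(c!(1−ρ))]·P₀ = [0.55940/(2·0.6260)]·0.455640
= 0.44678·0.455640 = 0.203572

Final: 0.203572


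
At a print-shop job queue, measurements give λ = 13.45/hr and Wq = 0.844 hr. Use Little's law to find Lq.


Lq = λWq = 13.45·0.844 = 11.3518

Final: 11.3518


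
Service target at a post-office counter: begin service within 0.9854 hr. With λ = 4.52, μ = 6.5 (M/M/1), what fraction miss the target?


ρ = 4.52/6.5 = 0.6954
P(Wq > t) = ρ·e^{−(μ−λ)t} = 0.6954·e^{−1.9511}
= 0.6954·0.142119 = 0.098827

Final: 0.098827


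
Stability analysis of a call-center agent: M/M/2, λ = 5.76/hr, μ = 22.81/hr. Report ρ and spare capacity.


Total capacity cμ = 2·22.81 = 45.62/hr
ρ = λ/(cμ) = 5.76/45.62 = 0.1263
Stable ⇔ ρ < 1: YES
Spare capacity = cμ − λ = 45.62 − 5.76 = 39.86/hr

Final: ρ = 0.1263; stable; margin = 39.86/hr


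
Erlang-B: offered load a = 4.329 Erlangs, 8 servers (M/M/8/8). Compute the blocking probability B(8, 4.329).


B(c,a) = (a^c/c!) / Σ_{k=0}^{c} a^k/k!
a^8/8! = 3.059005
Σ terms (k=0..8): 1.00000 + 4.32900 + 9.37012 + 13.52108 + 14.63319 + 12.66942 + 9.14099 + 5.65305 + 3.05900 = 73.375853
B = 3.059005/73.375853 = 0.041690

Final: 0.041690


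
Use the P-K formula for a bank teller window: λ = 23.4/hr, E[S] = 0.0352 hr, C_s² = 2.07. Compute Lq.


ρ = λ·E[S] = 23.4·0.0352 = 0.8237
Lq = ρ²(1+C_s²)/(2(1−ρ)) = 0.6784·(1+2.07)/(2·0.1763)
= 0.6784·3.0700/0.3526 = 5.90641

Final: 5.90641


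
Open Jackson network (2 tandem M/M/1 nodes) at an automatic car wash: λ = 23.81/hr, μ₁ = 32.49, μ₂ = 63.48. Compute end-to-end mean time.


Each node sees arrival rate λ = 23.81/hr (tandem ⇒ throughput preserved).
W₁ = 1/(μ₁−λ) = 1/(32.49−23.81) = 0.11521 hr
W₂ = 1/(μ₂−λ) = 1/(63.48−23.81) = 0.02521 hr
W_total = W₁ + W₂ = 0.11521 + 0.02521 = 0.14042 hr

Final: 0.14042 hr


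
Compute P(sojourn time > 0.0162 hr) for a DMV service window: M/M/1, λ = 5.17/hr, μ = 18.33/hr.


W ~ Exponential(μ−λ) for M/M/1.
μ − λ = 18.33 − 5.17 = 13.1600
P(W > t) = e^{−(μ−λ)t} = e^{−0.2132} = 0.808001

Final: 0.808001


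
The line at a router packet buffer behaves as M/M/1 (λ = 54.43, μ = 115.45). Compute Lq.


ρ = 54.43/115.45 = 0.4715
Lq = ρ²/(1−ρ) = 0.2223/0.5285 = 0.4205

Final: 0.4205


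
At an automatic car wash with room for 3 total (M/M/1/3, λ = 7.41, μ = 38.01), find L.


ρ = 7.41/38.01 = 0.1949
L = ρ[1 − (K+1)ρ^K + Kρ^(K+1)] / [(1−ρ)(1−ρ^(K+1))]
Numerator: 0.1949·(1 − 4·0.007409 + 3·0.001444) = 0.190016
Denominator: (0.8051)·(0.998556) = 0.803889
L = 0.190016/0.803889 = 0.2364

Final: 0.2364


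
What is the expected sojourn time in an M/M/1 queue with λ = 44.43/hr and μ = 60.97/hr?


W = 1/(μ−λ) = 1/(60.97 − 44.43) = 1/16.54 = 0.06046 hr

Final: 0.06046 hr


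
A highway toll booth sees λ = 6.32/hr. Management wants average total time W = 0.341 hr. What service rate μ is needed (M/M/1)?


W = 1/(μ−λ) ⇒ μ − λ = 1/W = 1/0.341 = 2.9326
μ = λ + 1/W = 6.32 + 2.9326 = 9.2526 per hr

Final: 9.2526 /hr


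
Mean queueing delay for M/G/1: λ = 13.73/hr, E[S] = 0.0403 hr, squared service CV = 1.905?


ρ = λ·E[S] = 13.73·0.0403 = 0.5533
E[S²] = E[S]²(1+C_s²) = 0.0403²·(1+1.905) = 0.004718
Wq = λ·E[S²]/(2(1−ρ)) = 13.73·0.004718/(2·0.4467) = 0.07251 hr

Final: 0.07251 hr


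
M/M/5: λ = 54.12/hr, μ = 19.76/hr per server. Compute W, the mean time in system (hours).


a = 2.7389; ρ = 0.5478; P₀ = 0.062118
Lq = P₀·a^c·ρ/(c!(1−ρ)²) = 0.21369
Wq = Lq/λ = 0.21369/54.12 = 0.003948 hr
W = Wq + 1/μ = 0.003948 + 0.05061 = 0.05456 hr

Final: 0.05456 hr


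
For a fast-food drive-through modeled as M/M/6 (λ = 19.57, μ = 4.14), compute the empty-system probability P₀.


a = λ/μ = 19.57/4.14 = 4.7271; ρ = a/c = 0.7878
Σ_{k=0}^{5} a^k/k! (terms k=0..5) = 1.00000 + 4.72705 + 11.17252 + 17.60436 + 20.80418 + 19.66850 = 74.97661
Tail: a^6/(6!(1−ρ)) = 11156.88373/(720·0.2122) = 73.03842
P₀ = 1/(74.97661 + 73.03842) = 1/148.01503 = 0.006756

Final: 0.006756


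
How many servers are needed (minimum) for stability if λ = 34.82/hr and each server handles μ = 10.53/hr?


Stability requires cμ > λ ⇔ c > λ/μ.
λ/μ = 34.82/10.53 = 3.3067
Minimum integer c = ⌊3.3067⌋ + 1 = 4
Check: 4·10.53 = 42.12 > 34.82, while 3·10.53 = 31.59 ≤ 34.82

Final: 4 servers


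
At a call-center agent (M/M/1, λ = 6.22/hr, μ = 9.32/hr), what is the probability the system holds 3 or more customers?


ρ = 6.22/9.32 = 0.6674
P(N ≥ n) = ρ^n = 0.6674^3 = 0.297251

Final: 0.297251


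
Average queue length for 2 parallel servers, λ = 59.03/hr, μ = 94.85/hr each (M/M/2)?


a = λ/μ = 0.6224; ρ = a/2 = 0.3112
P₀ = 0.525349
Lq = P₀·a^c·ρ / (c!·(1−ρ)²) = 0.525349·0.38732·0.3112/(2·0.47448)
= 0.06672

Final: 0.06672


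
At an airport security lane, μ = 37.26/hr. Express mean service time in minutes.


Mean service time = 1/μ = 1/37.26 hour = 0.02684 hour
In minutes: 0.02684 × 60 = 1.6103 min

Final: 1.6103 min


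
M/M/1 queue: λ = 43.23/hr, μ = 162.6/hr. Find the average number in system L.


ρ = λ/μ = 43.23/162.6 = 0.2659
L = ρ/(1−ρ) = 0.2659/(1 − 0.2659) = 0.2659/0.7341 = 0.3622

Final: 0.3622


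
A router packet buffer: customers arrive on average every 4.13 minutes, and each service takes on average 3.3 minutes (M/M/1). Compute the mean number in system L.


λ = 60/4.13 = 14.5278 /hr
μ = 60/3.3 = 18.1818 /hr
ρ = λ/μ = 14.5278/18.1818 = 0.7990
L = ρ/(1−ρ) = 0.7990/0.2010 = 3.9759

Final: 3.9759


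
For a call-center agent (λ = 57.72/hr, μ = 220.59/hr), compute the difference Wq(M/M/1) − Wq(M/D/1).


ρ = 57.72/220.59 = 0.2617
Wq(M/M/1) = ρ/(μ−λ) = 0.2617/162.87 = 0.001607 hr
Wq(M/D/1) = ρ/(2(μ−λ)) = 0.0008033 hr
Savings = 0.001607 − 0.0008033 = 0.0008033 hr

Final: 0.0008033 hr


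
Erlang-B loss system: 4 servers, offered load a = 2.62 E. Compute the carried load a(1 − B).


B(4,2.62) = 0.163434 (Erlang-B)
Carried load = a(1 − B) = 2.62·(1 − 0.163434) = 2.62·0.836566 = 2.1918 E

Final: 2.1918 Erlangs


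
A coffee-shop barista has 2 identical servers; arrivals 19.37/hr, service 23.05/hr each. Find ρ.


ρ = λ/(cμ) = 19.37/(2·23.05) = 19.37/46.10 = 0.4202

Final: 0.4202


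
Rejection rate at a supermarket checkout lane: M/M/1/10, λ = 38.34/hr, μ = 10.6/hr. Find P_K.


ρ = λ/μ = 38.34/10.6 = 3.6170
P_K = (1−ρ)ρ^K/(1−ρ^(K+1)) = (-2.6170·383232.588681)/(1 − 1386145.042457)
= -1002912.453776/-1386144.042457 = 0.723527

Final: 0.723527


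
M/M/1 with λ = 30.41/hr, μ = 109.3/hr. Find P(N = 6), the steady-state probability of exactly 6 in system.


ρ = 30.41/109.3 = 0.2782
P_n = (1−ρ)·ρ^n = (1 − 0.2782)·0.2782^6 = 0.7218·0.0004638 = 0.0003348

Final: 0.0003348


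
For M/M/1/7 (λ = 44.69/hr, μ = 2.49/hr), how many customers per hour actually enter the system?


ρ = 17.9478; P_K = (1−ρ)ρ^7/(1−ρ^8) = 0.944283
λ_eff = λ(1 − P_K) = 44.69·(1 − 0.944283) = 44.69·0.055717 = 2.4900 /hr

Final: 2.4900 /hr


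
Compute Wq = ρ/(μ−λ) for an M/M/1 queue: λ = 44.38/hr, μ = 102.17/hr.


ρ = 44.38/102.17 = 0.4344
Wq = ρ/(μ−λ) = 0.4344/(102.17 − 44.38) = 0.4344/57.79 = 0.007516 hr

Final: 0.007516 hr


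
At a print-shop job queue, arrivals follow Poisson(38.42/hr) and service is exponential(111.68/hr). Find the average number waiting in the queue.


ρ = 38.42/111.68 = 0.3440
Lq = ρ²/(1−ρ) = 0.1183/0.6560 = 0.1804

Final: 0.1804


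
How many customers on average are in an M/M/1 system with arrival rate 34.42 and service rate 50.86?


ρ = λ/μ = 34.42/50.86 = 0.6768
L = ρ/(1−ρ) = 0.6768/(1 − 0.6768) = 0.6768/0.3232 = 2.0937

Final: 2.0937


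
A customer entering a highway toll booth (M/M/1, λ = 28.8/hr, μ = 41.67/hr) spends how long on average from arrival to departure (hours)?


W = 1/(μ−λ) = 1/(41.67 − 28.8) = 1/12.87 = 0.07770 hr

Final: 0.07770 hr


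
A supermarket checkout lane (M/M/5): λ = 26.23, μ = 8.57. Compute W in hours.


a = 3.0607; ρ = 0.6121; P₀ = 0.043572
Lq = P₀·a^c·ρ/(c!(1−ρ)²) = 0.39683
Wq = Lq/λ = 0.39683/26.23 = 0.01513 hr
W = Wq + 1/μ = 0.01513 + 0.11669 = 0.13182 hr

Final: 0.13182 hr


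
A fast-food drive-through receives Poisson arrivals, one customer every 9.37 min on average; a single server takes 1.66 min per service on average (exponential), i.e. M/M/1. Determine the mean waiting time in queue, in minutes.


λ = 60/9.37 = 6.4034 /hr
μ = 60/1.66 = 36.1446 /hr
ρ = λ/μ = 6.4034/36.1446 = 0.1772
Wq = ρ/(μ−λ) = 0.1772/(36.1446−6.4034) = 0.005957 hr
In minutes: 0.005957·60 = 0.3574 min

Final: 0.3574 min


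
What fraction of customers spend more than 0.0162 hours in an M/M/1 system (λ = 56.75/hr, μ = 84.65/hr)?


W ~ Exponential(μ−λ) for M/M/1.
μ − λ = 84.65 − 56.75 = 27.9000
P(W > t) = e^{−(μ−λ)t} = e^{−0.4520} = 0.636367

Final: 0.636367


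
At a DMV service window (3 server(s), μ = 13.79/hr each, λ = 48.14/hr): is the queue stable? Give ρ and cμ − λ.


Total capacity cμ = 3·13.79 = 41.37/hr
ρ = λ/(cμ) = 48.14/41.37 = 1.1636
Stable ⇔ ρ < 1: NO
Spare capacity = cμ − λ = 41.37 − 48.14 = -6.77/hr

Final: ρ = 1.1636; unstable; margin = -6.77/hr


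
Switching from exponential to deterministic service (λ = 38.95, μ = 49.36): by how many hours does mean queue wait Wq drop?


ρ = 38.95/49.36 = 0.7891
Wq(M/M/1) = ρ/(μ−λ) = 0.7891/10.41 = 0.07580 hr
Wq(M/D/1) = ρ/(2(μ−λ)) = 0.03790 hr
Savings = 0.07580 − 0.03790 = 0.03790 hr

Final: 0.03790 hr


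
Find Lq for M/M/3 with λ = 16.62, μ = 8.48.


a = λ/μ = 1.9599; ρ = a/3 = 0.6533
P₀ = 0.117652
Lq = P₀·a^c·ρ / (c!·(1−ρ)²) = 0.117652·7.52845·0.6533/(6·0.12020)
= 0.80235

Final: 0.80235


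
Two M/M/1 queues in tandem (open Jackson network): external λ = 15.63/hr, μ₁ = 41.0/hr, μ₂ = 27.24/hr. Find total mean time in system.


Each node sees arrival rate λ = 15.63/hr (tandem ⇒ throughput preserved).
W₁ = 1/(μ₁−λ) = 1/(41.0−15.63) = 0.03942 hr
W₂ = 1/(μ₂−λ) = 1/(27.24−15.63) = 0.08613 hr
W_total = W₁ + W₂ = 0.03942 + 0.08613 = 0.12555 hr

Final: 0.12555 hr


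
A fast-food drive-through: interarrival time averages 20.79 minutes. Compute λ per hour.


λ = 1/(interarrival time) in consistent units.
1 hour = 60 min, so λ = 60/20.79 = 2.8860 per hour

Final: 2.8860 /hr


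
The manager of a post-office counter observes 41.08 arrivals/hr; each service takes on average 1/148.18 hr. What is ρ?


ρ = λ/μ = 41.08/148.18 = 0.2772

Final: 0.2772


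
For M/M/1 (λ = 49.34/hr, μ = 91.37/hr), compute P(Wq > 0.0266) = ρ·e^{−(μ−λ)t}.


ρ = 49.34/91.37 = 0.5400
P(Wq > t) = ρ·e^{−(μ−λ)t} = 0.5400·e^{−1.1180}
= 0.5400·0.326934 = 0.176545

Final: 0.176545


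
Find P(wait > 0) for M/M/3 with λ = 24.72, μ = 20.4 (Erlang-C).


a = λ/μ = 1.2118; ρ = a/3 = 0.4039
P₀ = 0.290406 (from M/M/c formula)
C(c,a) = [a^c/(c!(1−ρ))]·P₀ = [1.77932/(6·0.5961)]·0.290406
= 0.49751·0.290406 = 0.144479

Final: 0.144479


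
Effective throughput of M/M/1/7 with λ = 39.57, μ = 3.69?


ρ = 10.7236; P_K = (1−ρ)ρ^7/(1−ρ^8) = 0.906748
λ_eff = λ(1 − P_K) = 39.57·(1 − 0.906748) = 39.57·0.093252 = 3.6900 /hr

Final: 3.6900 /hr


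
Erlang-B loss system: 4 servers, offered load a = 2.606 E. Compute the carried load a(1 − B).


B(4,2.606) = 0.161855 (Erlang-B)
Carried load = a(1 − B) = 2.606·(1 − 0.161855) = 2.606·0.838145 = 2.1842 E

Final: 2.1842 Erlangs


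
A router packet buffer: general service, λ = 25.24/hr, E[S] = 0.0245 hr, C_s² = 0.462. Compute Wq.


ρ = λ·E[S] = 25.24·0.0245 = 0.6184
E[S²] = E[S]²(1+C_s²) = 0.0245²·(1+0.462) = 0.0008776
Wq = λ·E[S²]/(2(1−ρ)) = 25.24·0.0008776/(2·0.3816) = 0.02902 hr

Final: 0.02902 hr


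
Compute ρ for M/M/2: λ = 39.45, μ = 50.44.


ρ = λ/(cμ) = 39.45/(2·50.44) = 39.45/100.88 = 0.3911

Final: 0.3911


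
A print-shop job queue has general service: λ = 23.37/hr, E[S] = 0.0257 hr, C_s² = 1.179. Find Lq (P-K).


ρ = λ·E[S] = 23.37·0.0257 = 0.6006
Lq = ρ²(1+C_s²)/(2(1−ρ)) = 0.3607·(1+1.179)/(2·0.3994)
= 0.3607·2.1790/0.7988 = 0.98404

Final: 0.98404


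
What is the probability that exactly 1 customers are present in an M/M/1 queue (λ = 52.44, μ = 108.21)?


ρ = 52.44/108.21 = 0.4846
P_n = (1−ρ)·ρ^n = (1 − 0.4846)·0.4846^1 = 0.5154·0.484613 = 0.249763

Final: 0.249763


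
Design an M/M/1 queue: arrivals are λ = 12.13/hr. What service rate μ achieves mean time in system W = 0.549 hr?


W = 1/(μ−λ) ⇒ μ − λ = 1/W = 1/0.549 = 1.8215
μ = λ + 1/W = 12.13 + 1.8215 = 13.9515 per hr

Final: 13.9515 /hr


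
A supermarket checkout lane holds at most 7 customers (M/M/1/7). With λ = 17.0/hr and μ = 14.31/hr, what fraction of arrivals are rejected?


ρ = λ/μ = 17.0/14.31 = 1.1880
P_K = (1−ρ)ρ^K/(1−ρ^(K+1)) = (-0.1880·3.339374)/(1 − 3.967111)
= -0.627737/-2.967111 = 0.211565

Final: 0.211565


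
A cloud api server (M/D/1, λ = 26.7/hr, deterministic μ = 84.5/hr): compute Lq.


ρ = 26.7/84.5 = 0.3160
M/D/1: Lq = ρ²/(2(1−ρ)) = 0.09984/(2·0.6840) = 0.07298

Final: 0.07298


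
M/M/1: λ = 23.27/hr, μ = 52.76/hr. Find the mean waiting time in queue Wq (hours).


ρ = 23.27/52.76 = 0.4411
Wq = ρ/(μ−λ) = 0.4411/(52.76 − 23.27) = 0.4411/29.49 = 0.01496 hr

Final: 0.01496 hr


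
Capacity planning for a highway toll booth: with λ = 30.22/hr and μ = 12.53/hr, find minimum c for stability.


Stability requires cμ > λ ⇔ c > λ/μ.
λ/μ = 30.22/12.53 = 2.4118
Minimum integer c = ⌊2.4118⌋ + 1 = 3
Check: 3·12.53 = 37.59 > 30.22, while 2·12.53 = 25.06 ≤ 30.22

Final: 3 servers


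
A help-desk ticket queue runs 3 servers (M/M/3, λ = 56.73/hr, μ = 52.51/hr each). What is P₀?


a = λ/μ = 56.73/52.51 = 1.0804; ρ = a/c = 0.3601
Σ_{k=0}^{2} a^k/k! (terms k=0..2) = 1.00000 + 1.08037 + 0.58359 = 2.66396
Tail: a^3/(3!(1−ρ)) = 1.26099/(6·0.6399) = 0.32845
P₀ = 1/(2.66396 + 0.32845) = 1/2.99241 = 0.334179

Final: 0.334179


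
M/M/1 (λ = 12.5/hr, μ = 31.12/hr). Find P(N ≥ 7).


ρ = 12.5/31.12 = 0.4017
P(N ≥ n) = ρ^n = 0.4017^7 = 0.001687

Final: 0.001687


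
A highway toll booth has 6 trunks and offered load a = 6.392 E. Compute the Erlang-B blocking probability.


B(c,a) = (a^c/c!) / Σ_{k=0}^{c} a^k/k!
a^6/6! = 94.730123
Σ terms (k=0..6): 1.00000 + 6.39200 + 20.42883 + 43.52703 + 69.55620 + 88.92064 + 94.73012 = 324.554824
B = 94.730123/324.554824 = 0.291877

Final: 0.291877


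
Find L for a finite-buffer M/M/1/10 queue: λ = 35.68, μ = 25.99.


ρ = 35.68/25.99 = 1.3728
L = ρ[1 − (K+1)ρ^K + Kρ^(K+1)] / [(1−ρ)(1−ρ^(K+1))]
Numerator: 1.3728·(1 − 11·23.778566 + 10·32.644065) = 90.437500
Denominator: (-0.3728)·(-31.644065) = 11.798037
L = 90.437500/11.798037 = 7.6655

Final: 7.6655


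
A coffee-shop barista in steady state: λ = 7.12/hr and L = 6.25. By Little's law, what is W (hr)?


W = L/λ = 6.25/7.12 = 0.8778 hr

Final: 0.8778 hr


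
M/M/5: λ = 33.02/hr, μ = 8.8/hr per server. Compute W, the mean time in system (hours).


a = 3.7523; ρ = 0.7505; P₀ = 0.018623
Lq = P₀·a^c·ρ/(c!(1−ρ)²) = 1.39114
Wq = Lq/λ = 1.39114/33.02 = 0.04213 hr
W = Wq + 1/μ = 0.04213 + 0.11364 = 0.15577 hr

Final: 0.15577 hr


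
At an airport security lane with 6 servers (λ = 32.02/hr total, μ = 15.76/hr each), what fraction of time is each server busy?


ρ = λ/(cμ) = 32.02/(6·15.76) = 32.02/94.56 = 0.3386

Final: 0.3386


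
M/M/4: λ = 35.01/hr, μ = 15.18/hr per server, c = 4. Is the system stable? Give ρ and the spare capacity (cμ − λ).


Total capacity cμ = 4·15.18 = 60.72/hr
ρ = λ/(cμ) = 35.01/60.72 = 0.5766
Stable ⇔ ρ < 1: YES
Spare capacity = cμ − λ = 60.72 − 35.01 = 25.71/hr

Final: ρ = 0.5766; stable; margin = 25.71/hr


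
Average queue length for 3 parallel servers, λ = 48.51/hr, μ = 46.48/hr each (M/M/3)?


a = λ/μ = 1.0437; ρ = a/3 = 0.3479
P₀ = 0.347360
Lq = P₀·a^c·ρ / (c!·(1−ρ)²) = 0.347360·1.13683·0.3479/(6·0.42525)
= 0.05384

Final: 0.05384


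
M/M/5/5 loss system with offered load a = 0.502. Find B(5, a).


B(c,a) = (a^c/c!) / Σ_{k=0}^{c} a^k/k!
a^5/5! = 0.0002657
Σ terms (k=0..5): 1.00000 + 0.50200 + 0.12600 + 0.02108 + 0.002646 + 0.0002657 = 1.651998
B = 0.0002657/1.651998 = 0.0001608

Final: 0.0001608


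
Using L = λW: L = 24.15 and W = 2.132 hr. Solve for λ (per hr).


λ = L/W = 24.15/2.132 = 11.3274 /hr

Final: 11.3274 /hr


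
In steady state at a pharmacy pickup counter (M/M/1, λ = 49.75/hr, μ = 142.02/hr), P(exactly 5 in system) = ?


ρ = 49.75/142.02 = 0.3503
P_n = (1−ρ)·ρ^n = (1 − 0.3503)·0.3503^5 = 0.6497·0.005275 = 0.003427

Final: 0.003427


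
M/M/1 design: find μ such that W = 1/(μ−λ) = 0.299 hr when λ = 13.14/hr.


W = 1/(μ−λ) ⇒ μ − λ = 1/W = 1/0.299 = 3.3445
μ = λ + 1/W = 13.14 + 3.3445 = 16.4845 per hr

Final: 16.4845 /hr


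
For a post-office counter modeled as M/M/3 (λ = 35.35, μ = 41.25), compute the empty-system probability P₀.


a = λ/μ = 35.35/41.25 = 0.8570; ρ = a/c = 0.2857
Σ_{k=0}^{2} a^k/k! (terms k=0..2) = 1.00000 + 0.85697 + 0.36720 = 2.22417
Tail: a^3/(3!(1−ρ)) = 0.62936/(6·0.7143) = 0.14684
P₀ = 1/(2.22417 + 0.14684) = 1/2.37101 = 0.421762

Final: 0.421762


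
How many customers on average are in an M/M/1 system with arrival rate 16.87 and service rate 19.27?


ρ = λ/μ = 16.87/19.27 = 0.8755
L = ρ/(1−ρ) = 0.8755/(1 − 0.8755) = 0.8755/0.1245 = 7.0292

Final: 7.0292


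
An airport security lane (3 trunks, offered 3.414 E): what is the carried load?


B(3,3.414) = 0.393035 (Erlang-B)
Carried load = a(1 − B) = 3.414·(1 − 0.393035) = 3.414·0.606965 = 2.0722 E

Final: 2.0722 Erlangs


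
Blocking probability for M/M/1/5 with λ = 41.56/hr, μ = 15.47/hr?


ρ = λ/μ = 41.56/15.47 = 2.6865
P_K = (1−ρ)ρ^K/(1−ρ^(K+1)) = (-1.6865·139.934927)/(1 − 375.933780)
= -235.998853/-374.933780 = 0.629441

Final: 0.629441


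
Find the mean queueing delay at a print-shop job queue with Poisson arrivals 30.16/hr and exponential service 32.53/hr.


ρ = 30.16/32.53 = 0.9271
Wq = ρ/(μ−λ) = 0.9271/(32.53 − 30.16) = 0.9271/2.37 = 0.3912 hr

Final: 0.3912 hr


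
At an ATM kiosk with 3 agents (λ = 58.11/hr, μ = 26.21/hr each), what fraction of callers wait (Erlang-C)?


a = λ/μ = 2.2171; ρ = a/3 = 0.7390
P₀ = 0.079146 (from M/M/c formula)
C(c,a) = [a^c/(c!(1−ρ))]·P₀ = [10.89812/(6·0.2610)]·0.079146
= 6.96003·0.079146 = 0.550859

Final: 0.550859


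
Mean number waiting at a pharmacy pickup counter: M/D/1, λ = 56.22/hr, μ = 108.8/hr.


ρ = 56.22/108.8 = 0.5167
M/D/1: Lq = ρ²/(2(1−ρ)) = 0.2670/(2·0.4833) = 0.27625

Final: 0.27625


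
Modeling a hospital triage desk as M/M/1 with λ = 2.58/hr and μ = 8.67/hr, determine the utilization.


ρ = λ/μ = 2.58/8.67 = 0.2976

Final: 0.2976


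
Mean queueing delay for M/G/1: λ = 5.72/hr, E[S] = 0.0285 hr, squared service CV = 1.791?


ρ = λ·E[S] = 5.72·0.0285 = 0.1630
E[S²] = E[S]²(1+C_s²) = 0.0285²·(1+1.791) = 0.002267
Wq = λ·E[S²]/(2(1−ρ)) = 5.72·0.002267/(2·0.8370) = 0.007746 hr

Final: 0.007746 hr


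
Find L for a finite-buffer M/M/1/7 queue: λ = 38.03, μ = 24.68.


ρ = 38.03/24.68 = 1.5409
L = ρ[1 − (K+1)ρ^K + Kρ^(K+1)] / [(1−ρ)(1−ρ^(K+1))]
Numerator: 1.5409·(1 − 8·20.628526 + 7·31.786987) = 90.114306
Denominator: (-0.5409)·(-30.786987) = 16.653415
L = 90.114306/16.653415 = 5.4112

Final: 5.4112


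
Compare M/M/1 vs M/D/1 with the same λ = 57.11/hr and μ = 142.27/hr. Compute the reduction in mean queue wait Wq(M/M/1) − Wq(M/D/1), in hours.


ρ = 57.11/142.27 = 0.4014
Wq(M/M/1) = ρ/(μ−λ) = 0.4014/85.16 = 0.004714 hr
Wq(M/D/1) = ρ/(2(μ−λ)) = 0.002357 hr
Savings = 0.004714 − 0.002357 = 0.002357 hr

Final: 0.002357 hr


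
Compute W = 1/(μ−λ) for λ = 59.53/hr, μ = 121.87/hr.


W = 1/(μ−λ) = 1/(121.87 − 59.53) = 1/62.34 = 0.01604 hr

Final: 0.01604 hr


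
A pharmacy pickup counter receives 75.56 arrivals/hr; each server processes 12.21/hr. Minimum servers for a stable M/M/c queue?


Stability requires cμ > λ ⇔ c > λ/μ.
λ/μ = 75.56/12.21 = 6.1884
Minimum integer c = ⌊6.1884⌋ + 1 = 7
Check: 7·12.21 = 85.47 > 75.56, while 6·12.21 = 73.26 ≤ 75.56

Final: 7 servers


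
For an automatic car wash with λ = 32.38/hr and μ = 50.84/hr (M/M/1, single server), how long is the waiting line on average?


ρ = 32.38/50.84 = 0.6369
Lq = ρ²/(1−ρ) = 0.4056/0.3631 = 1.1172

Final: 1.1172


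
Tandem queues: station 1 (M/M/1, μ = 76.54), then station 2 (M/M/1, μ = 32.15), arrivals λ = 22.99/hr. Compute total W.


Each node sees arrival rate λ = 22.99/hr (tandem ⇒ throughput preserved).
W₁ = 1/(μ₁−λ) = 1/(76.54−22.99) = 0.01867 hr
W₂ = 1/(μ₂−λ) = 1/(32.15−22.99) = 0.10917 hr
W_total = W₁ + W₂ = 0.01867 + 0.10917 = 0.12784 hr

Final: 0.12784 hr


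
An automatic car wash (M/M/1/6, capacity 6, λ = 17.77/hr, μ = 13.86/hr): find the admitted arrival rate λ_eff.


ρ = 1.2821; P_K = (1−ρ)ρ^6/(1−ρ^7) = 0.266903
λ_eff = λ(1 − P_K) = 17.77·(1 − 0.266903) = 17.77·0.733097 = 13.0271 /hr

Final: 13.0271 /hr


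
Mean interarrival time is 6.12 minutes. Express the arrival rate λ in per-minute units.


λ = 1/(interarrival time) in consistent units.
1 minute = 1 min, so λ = 1/6.12 = 0.1634 per minute

Final: 0.1634 /min


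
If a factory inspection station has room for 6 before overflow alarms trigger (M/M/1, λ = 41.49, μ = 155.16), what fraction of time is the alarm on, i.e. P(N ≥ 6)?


ρ = 41.49/155.16 = 0.2674
P(N ≥ n) = ρ^n = 0.2674^6 = 0.0003656

Final: 0.0003656


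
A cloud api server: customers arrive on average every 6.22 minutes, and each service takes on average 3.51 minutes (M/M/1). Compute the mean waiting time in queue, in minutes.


λ = 60/6.22 = 9.6463 /hr
μ = 60/3.51 = 17.0940 /hr
ρ = λ/μ = 9.6463/17.0940 = 0.5643
Wq = ρ/(μ−λ) = 0.5643/(17.0940−9.6463) = 0.07577 hr
In minutes: 0.07577·60 = 4.546 min

Final: 4.546 min


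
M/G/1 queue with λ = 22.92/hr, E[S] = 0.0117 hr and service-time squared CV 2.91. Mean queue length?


ρ = λ·E[S] = 22.92·0.0117 = 0.2682
Lq = ρ²(1+C_s²)/(2(1−ρ)) = 0.07191·(1+2.91)/(2·0.7318)
= 0.07191·3.9100/1.4637 = 0.19210

Final: 0.19210


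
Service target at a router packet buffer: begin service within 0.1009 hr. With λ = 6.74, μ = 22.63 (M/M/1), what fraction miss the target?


ρ = 6.74/22.63 = 0.2978
P(Wq > t) = ρ·e^{−(μ−λ)t} = 0.2978·e^{−1.6033}
= 0.2978·0.201231 = 0.059934

Final: 0.059934


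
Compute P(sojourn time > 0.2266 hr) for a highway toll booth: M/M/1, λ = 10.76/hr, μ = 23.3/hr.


W ~ Exponential(μ−λ) for M/M/1.
μ − λ = 23.3 − 10.76 = 12.5400
P(W > t) = e^{−(μ−λ)t} = e^{−2.8416} = 0.058334

Final: 0.058334


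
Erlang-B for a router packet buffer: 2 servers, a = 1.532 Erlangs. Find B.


B(c,a) = (a^c/c!) / Σ_{k=0}^{c} a^k/k!
a^2/2! = 1.173512
Σ terms (k=0..2): 1.00000 + 1.53200 + 1.17351 = 3.705512
B = 1.173512/3.705512 = 0.316694

Final: 0.316694


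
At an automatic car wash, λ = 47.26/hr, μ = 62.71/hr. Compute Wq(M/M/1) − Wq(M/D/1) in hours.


ρ = 47.26/62.71 = 0.7536
Wq(M/M/1) = ρ/(μ−λ) = 0.7536/15.45 = 0.04878 hr
Wq(M/D/1) = ρ/(2(μ−λ)) = 0.02439 hr
Savings = 0.04878 − 0.02439 = 0.02439 hr

Final: 0.02439 hr


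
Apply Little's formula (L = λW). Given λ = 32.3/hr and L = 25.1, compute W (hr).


W = L/λ = 25.1/32.3 = 0.7771 hr

Final: 0.7771 hr


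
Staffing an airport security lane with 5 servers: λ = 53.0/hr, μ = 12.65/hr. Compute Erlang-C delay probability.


a = λ/μ = 4.1897; ρ = a/5 = 0.8379
P₀ = 0.009483 (from M/M/c formula)
C(c,a) = [a^c/(c!(1−ρ))]·P₀ = [1291.00142/(120·0.1621)]·0.009483
= 66.38686·0.009483 = 0.629558

Final: 0.629558


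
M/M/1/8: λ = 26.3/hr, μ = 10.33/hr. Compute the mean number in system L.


ρ = 26.3/10.33 = 2.5460
L = ρ[1 − (K+1)ρ^K + Kρ^(K+1)] / [(1−ρ)(1−ρ^(K+1))]
Numerator: 2.5460·(1 − 9·1765.401193 + 8·4494.680676) = 51097.449345
Denominator: (-1.5460)·(-4493.680676) = 6947.152022
L = 51097.449345/6947.152022 = 7.3552

Final: 7.3552


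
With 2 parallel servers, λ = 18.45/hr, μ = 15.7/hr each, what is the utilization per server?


ρ = λ/(cμ) = 18.45/(2·15.7) = 18.45/31.40 = 0.5876

Final: 0.5876


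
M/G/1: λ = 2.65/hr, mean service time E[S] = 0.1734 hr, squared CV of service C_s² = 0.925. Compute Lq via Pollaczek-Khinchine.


ρ = λ·E[S] = 2.65·0.1734 = 0.4595
Lq = ρ²(1+C_s²)/(2(1−ρ)) = 0.2111·(1+0.925)/(2·0.5405)
= 0.2111·1.9250/1.0810 = 0.37601

Final: 0.37601


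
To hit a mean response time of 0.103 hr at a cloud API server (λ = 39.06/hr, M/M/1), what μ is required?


W = 1/(μ−λ) ⇒ μ − λ = 1/W = 1/0.103 = 9.7087
μ = λ + 1/W = 39.06 + 9.7087 = 48.7687 per hr

Final: 48.7687 /hr


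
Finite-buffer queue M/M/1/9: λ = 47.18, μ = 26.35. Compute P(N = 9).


ρ = λ/μ = 47.18/26.35 = 1.7905
P_K = (1−ρ)ρ^K/(1−ρ^(K+1)) = (-0.7905·189.145430)/(1 − 338.667226)
= -149.521795/-337.667226 = 0.442808

Final: 0.442808
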